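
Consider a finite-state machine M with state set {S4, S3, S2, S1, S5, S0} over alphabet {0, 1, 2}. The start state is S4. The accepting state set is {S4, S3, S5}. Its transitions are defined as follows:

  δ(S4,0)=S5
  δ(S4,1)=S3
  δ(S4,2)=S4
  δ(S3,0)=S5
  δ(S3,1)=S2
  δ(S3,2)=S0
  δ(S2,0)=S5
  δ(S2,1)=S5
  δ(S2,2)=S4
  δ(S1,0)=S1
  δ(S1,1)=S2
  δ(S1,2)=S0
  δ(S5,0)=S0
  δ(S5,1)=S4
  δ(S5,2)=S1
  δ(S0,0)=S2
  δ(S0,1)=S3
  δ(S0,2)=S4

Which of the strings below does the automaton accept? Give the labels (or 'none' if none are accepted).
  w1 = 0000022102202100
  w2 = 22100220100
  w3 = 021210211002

w3

w1: S4 → S5 → S0 → S2 → S5 → S0 → S4 → S4 → S3 → S5 → S1 → S0 → S2 → S4 → S3 → S5 → S0  → end S0, rejected
w2: S4 → S4 → S4 → S3 → S5 → S0 → S4 → S4 → S5 → S4 → S5 → S0  → end S0, rejected
w3: S4 → S5 → S1 → S2 → S4 → S3 → S5 → S1 → S2 → S5 → S0 → S2 → S4  → end S4, accepted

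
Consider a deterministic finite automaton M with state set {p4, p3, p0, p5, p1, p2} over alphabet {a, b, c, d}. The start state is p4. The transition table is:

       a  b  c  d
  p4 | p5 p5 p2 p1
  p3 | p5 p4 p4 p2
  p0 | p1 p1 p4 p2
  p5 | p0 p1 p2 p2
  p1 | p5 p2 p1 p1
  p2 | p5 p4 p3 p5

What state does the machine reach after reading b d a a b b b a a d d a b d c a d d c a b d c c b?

p2

Trace: p4 -b-> p5 -d-> p2 -a-> p5 -a-> p0 -b-> p1 -b-> p2 -b-> p4 -a-> p5 -a-> p0 -d-> p2 -d-> p5 -a-> p0 -b-> p1 -d-> p1 -c-> p1 -a-> p5 -d-> p2 -d-> p5 -c-> p2 -a-> p5 -b-> p1 -d-> p1 -c-> p1 -c-> p1 -b-> p2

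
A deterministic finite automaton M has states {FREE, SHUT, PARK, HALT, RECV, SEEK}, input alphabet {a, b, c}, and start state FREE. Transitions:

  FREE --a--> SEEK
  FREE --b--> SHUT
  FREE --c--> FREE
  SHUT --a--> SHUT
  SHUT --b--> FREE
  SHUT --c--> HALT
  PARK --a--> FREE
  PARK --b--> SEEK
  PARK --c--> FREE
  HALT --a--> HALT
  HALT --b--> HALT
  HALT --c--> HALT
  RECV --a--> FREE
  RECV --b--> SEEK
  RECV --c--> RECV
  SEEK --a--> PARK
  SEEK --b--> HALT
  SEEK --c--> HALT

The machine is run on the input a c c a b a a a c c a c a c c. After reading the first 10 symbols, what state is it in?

start at FREE
read 'a': FREE → SEEK
read 'c': SEEK → HALT
read 'c': HALT → HALT
read 'a': HALT → HALT
read 'b': HALT → HALT
read 'a': HALT → HALT
read 'a': HALT → HALT
read 'a': HALT → HALT
read 'c': HALT → HALT
read 'c': HALT → HALT
After 10 symbols: HALT.

HALT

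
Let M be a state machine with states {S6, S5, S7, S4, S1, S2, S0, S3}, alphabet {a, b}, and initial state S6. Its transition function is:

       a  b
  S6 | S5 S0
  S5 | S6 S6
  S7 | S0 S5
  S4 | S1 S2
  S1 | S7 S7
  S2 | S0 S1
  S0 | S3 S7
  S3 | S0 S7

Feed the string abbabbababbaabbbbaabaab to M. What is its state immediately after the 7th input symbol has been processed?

start at S6
read 'a': S6 → S5
read 'b': S5 → S6
read 'b': S6 → S0
read 'a': S0 → S3
read 'b': S3 → S7
read 'b': S7 → S5
read 'a': S5 → S6
After 7 symbols: S6.

S6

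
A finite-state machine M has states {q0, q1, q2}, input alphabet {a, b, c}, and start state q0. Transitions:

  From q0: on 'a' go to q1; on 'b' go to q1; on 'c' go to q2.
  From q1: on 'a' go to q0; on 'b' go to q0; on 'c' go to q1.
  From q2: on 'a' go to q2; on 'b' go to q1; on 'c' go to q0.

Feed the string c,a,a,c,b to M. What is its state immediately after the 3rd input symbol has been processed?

q0 → q2 → q2 → q2
After 3 symbols: q2.

q2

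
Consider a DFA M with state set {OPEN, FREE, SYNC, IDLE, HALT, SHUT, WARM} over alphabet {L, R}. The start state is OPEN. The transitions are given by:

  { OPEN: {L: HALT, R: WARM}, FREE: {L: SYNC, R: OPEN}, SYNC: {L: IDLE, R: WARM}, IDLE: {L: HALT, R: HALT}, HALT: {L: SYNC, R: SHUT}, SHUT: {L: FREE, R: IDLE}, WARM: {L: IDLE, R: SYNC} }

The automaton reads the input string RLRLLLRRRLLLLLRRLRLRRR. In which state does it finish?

HALT

Trace: OPEN -R-> WARM -L-> IDLE -R-> HALT -L-> SYNC -L-> IDLE -L-> HALT -R-> SHUT -R-> IDLE -R-> HALT -L-> SYNC -L-> IDLE -L-> HALT -L-> SYNC -L-> IDLE -R-> HALT -R-> SHUT -L-> FREE -R-> OPEN -L-> HALT -R-> SHUT -R-> IDLE -R-> HALT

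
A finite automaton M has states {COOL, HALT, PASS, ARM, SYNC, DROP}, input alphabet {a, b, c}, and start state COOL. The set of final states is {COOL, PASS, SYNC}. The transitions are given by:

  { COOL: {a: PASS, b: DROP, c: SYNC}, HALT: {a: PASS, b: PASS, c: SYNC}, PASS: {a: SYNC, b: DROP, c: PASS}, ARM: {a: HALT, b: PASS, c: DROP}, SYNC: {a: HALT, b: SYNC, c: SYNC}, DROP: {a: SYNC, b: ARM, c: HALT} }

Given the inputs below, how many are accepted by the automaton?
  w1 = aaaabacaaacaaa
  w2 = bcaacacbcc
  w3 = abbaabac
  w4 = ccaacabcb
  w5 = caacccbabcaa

5

w1: Trace: COOL -a-> PASS -a-> SYNC -a-> HALT -a-> PASS -b-> DROP -a-> SYNC -c-> SYNC -a-> HALT -a-> PASS -a-> SYNC -c-> SYNC -a-> HALT -a-> PASS -a-> SYNC  → end SYNC, accepted
w2: Trace: COOL -b-> DROP -c-> HALT -a-> PASS -a-> SYNC -c-> SYNC -a-> HALT -c-> SYNC -b-> SYNC -c-> SYNC -c-> SYNC  → end SYNC, accepted
w3: Trace: COOL -a-> PASS -b-> DROP -b-> ARM -a-> HALT -a-> PASS -b-> DROP -a-> SYNC -c-> SYNC  → end SYNC, accepted
w4: Trace: COOL -c-> SYNC -c-> SYNC -a-> HALT -a-> PASS -c-> PASS -a-> SYNC -b-> SYNC -c-> SYNC -b-> SYNC  → end SYNC, accepted
w5: Trace: COOL -c-> SYNC -a-> HALT -a-> PASS -c-> PASS -c-> PASS -c-> PASS -b-> DROP -a-> SYNC -b-> SYNC -c-> SYNC -a-> HALT -a-> PASS  → end PASS, accepted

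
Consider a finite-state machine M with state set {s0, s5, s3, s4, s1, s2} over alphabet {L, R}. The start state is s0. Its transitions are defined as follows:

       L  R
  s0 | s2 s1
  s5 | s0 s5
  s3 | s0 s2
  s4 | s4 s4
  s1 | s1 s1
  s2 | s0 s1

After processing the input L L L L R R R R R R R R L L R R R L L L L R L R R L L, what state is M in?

s1

Trace: s0 -L-> s2 -L-> s0 -L-> s2 -L-> s0 -R-> s1 -R-> s1 -R-> s1 -R-> s1 -R-> s1 -R-> s1 -R-> s1 -R-> s1 -L-> s1 -L-> s1 -R-> s1 -R-> s1 -R-> s1 -L-> s1 -L-> s1 -L-> s1 -L-> s1 -R-> s1 -L-> s1 -R-> s1 -R-> s1 -L-> s1 -L-> s1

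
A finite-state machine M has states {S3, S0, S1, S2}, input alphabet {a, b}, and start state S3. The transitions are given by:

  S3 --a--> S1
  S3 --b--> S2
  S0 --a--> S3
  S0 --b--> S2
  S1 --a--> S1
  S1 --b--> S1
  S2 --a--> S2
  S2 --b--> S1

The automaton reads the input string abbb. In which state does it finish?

S1

start at S3
read 'a': S3 → S1
read 'b': S1 → S1
read 'b': S1 → S1
read 'b': S1 → S1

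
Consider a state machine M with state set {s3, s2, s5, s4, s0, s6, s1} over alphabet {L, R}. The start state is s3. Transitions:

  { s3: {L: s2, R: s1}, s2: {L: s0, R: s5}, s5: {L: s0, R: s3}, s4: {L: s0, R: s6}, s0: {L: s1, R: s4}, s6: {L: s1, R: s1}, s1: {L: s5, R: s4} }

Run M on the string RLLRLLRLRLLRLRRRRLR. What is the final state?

s3 → s1 → s5 → s0 → s4 → s0 → s1 → s4 → s0 → s4 → s0 → s1 → s4 → s0 → s4 → s6 → s1 → s4 → s0 → s4

s4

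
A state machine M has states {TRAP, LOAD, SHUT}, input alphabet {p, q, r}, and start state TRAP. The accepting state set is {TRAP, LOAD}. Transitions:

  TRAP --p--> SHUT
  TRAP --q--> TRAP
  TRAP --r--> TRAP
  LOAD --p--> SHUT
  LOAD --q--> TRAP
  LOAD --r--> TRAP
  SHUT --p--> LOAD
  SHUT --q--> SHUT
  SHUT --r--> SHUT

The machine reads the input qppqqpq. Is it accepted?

Trace: TRAP -q-> TRAP -p-> SHUT -p-> LOAD -q-> TRAP -q-> TRAP -p-> SHUT -q-> SHUT
End state SHUT is not accepting.

No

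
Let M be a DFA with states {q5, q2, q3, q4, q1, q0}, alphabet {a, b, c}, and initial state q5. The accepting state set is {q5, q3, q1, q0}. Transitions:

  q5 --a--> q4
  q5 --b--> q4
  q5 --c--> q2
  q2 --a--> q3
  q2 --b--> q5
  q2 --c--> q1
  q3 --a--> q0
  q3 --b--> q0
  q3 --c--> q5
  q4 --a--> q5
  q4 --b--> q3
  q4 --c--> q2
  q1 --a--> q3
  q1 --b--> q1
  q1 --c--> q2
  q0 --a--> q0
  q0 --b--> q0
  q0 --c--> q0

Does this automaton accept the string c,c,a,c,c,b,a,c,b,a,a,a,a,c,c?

Yes

start at q5
read 'c': q5 → q2
read 'c': q2 → q1
read 'a': q1 → q3
read 'c': q3 → q5
read 'c': q5 → q2
read 'b': q2 → q5
read 'a': q5 → q4
read 'c': q4 → q2
read 'b': q2 → q5
read 'a': q5 → q4
read 'a': q4 → q5
read 'a': q5 → q4
read 'a': q4 → q5
read 'c': q5 → q2
read 'c': q2 → q1
End state q1 is accepting.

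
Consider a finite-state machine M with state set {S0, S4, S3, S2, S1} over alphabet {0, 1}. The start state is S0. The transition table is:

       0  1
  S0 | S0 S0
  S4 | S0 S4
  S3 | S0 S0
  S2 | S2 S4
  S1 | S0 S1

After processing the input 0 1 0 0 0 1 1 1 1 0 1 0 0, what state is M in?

Trace: S0 -0-> S0 -1-> S0 -0-> S0 -0-> S0 -0-> S0 -1-> S0 -1-> S0 -1-> S0 -1-> S0 -0-> S0 -1-> S0 -0-> S0 -0-> S0

S0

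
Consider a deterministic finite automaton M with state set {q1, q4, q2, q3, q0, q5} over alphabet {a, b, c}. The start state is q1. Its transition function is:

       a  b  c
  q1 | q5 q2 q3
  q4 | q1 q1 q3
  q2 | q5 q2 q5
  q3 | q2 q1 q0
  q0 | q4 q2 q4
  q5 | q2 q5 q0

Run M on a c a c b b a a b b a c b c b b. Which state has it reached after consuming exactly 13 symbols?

q2

q1 → q5 → q0 → q4 → q3 → q1 → q2 → q5 → q2 → q2 → q2 → q5 → q0 → q2
After 13 symbols: q2.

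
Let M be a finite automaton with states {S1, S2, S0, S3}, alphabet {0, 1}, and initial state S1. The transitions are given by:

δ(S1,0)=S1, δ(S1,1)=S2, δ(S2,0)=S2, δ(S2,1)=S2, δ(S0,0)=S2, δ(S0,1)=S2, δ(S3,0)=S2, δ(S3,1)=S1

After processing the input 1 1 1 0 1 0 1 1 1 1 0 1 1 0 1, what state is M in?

start at S1
read '1': S1 → S2
read '1': S2 → S2
read '1': S2 → S2
read '0': S2 → S2
read '1': S2 → S2
read '0': S2 → S2
read '1': S2 → S2
read '1': S2 → S2
read '1': S2 → S2
read '1': S2 → S2
read '0': S2 → S2
read '1': S2 → S2
read '1': S2 → S2
read '0': S2 → S2
read '1': S2 → S2

S2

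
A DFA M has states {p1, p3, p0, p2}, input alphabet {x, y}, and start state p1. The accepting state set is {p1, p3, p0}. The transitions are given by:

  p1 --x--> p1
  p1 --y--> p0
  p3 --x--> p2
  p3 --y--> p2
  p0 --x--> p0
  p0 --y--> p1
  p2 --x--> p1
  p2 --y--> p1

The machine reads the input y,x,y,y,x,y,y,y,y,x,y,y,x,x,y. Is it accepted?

Yes

p1 → p0 → p0 → p1 → p0 → p0 → p1 → p0 → p1 → p0 → p0 → p1 → p0 → p0 → p0 → p1
End state p1 is accepting.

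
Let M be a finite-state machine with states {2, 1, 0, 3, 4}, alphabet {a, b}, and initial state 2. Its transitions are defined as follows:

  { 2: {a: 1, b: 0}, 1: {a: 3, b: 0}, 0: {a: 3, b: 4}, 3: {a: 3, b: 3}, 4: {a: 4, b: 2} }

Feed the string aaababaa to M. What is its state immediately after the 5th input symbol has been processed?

Trace: 2 -a-> 1 -a-> 3 -a-> 3 -b-> 3 -a-> 3
After 5 symbols: 3.

3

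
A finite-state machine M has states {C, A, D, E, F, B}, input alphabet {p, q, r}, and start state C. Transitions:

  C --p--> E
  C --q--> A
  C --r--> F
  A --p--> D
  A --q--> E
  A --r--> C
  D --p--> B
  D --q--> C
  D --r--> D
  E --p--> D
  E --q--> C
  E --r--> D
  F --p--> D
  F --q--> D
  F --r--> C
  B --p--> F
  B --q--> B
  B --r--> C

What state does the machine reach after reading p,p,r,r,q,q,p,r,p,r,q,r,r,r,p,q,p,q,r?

F

C → E → D → D → D → C → A → D → D → B → C → A → C → F → C → E → C → E → C → F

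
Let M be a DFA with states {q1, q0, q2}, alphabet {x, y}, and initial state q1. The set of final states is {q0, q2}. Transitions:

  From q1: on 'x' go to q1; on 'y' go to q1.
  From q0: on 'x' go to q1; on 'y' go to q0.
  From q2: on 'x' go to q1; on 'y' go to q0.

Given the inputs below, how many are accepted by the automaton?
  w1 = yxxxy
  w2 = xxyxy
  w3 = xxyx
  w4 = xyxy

w1:
  start at q1
  read 'y': q1 → q1
  read 'x': q1 → q1
  read 'x': q1 → q1
  read 'x': q1 → q1
  read 'y': q1 → q1
  end q1, rejected
w2:
  start at q1
  read 'x': q1 → q1
  read 'x': q1 → q1
  read 'y': q1 → q1
  read 'x': q1 → q1
  read 'y': q1 → q1
  end q1, rejected
w3:
  start at q1
  read 'x': q1 → q1
  read 'x': q1 → q1
  read 'y': q1 → q1
  read 'x': q1 → q1
  end q1, rejected
w4:
  start at q1
  read 'x': q1 → q1
  read 'y': q1 → q1
  read 'x': q1 → q1
  read 'y': q1 → q1
  end q1, rejected

0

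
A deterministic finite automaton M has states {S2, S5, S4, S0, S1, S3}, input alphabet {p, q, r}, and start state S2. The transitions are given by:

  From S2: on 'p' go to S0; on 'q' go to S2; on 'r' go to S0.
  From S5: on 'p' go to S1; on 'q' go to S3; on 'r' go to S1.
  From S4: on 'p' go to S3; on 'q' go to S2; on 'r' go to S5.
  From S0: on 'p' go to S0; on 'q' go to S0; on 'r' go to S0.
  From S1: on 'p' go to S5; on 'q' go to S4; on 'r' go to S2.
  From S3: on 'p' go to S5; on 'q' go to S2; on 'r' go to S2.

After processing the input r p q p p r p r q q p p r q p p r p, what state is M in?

Trace: S2 -r-> S0 -p-> S0 -q-> S0 -p-> S0 -p-> S0 -r-> S0 -p-> S0 -r-> S0 -q-> S0 -q-> S0 -p-> S0 -p-> S0 -r-> S0 -q-> S0 -p-> S0 -p-> S0 -r-> S0 -p-> S0

S0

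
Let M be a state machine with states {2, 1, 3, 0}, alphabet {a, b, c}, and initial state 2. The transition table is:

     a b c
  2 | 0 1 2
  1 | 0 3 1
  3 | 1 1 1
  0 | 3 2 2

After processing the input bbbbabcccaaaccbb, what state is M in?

start at 2
read 'b': 2 → 1
read 'b': 1 → 3
read 'b': 3 → 1
read 'b': 1 → 3
read 'a': 3 → 1
read 'b': 1 → 3
read 'c': 3 → 1
read 'c': 1 → 1
read 'c': 1 → 1
read 'a': 1 → 0
read 'a': 0 → 3
read 'a': 3 → 1
read 'c': 1 → 1
read 'c': 1 → 1
read 'b': 1 → 3
read 'b': 3 → 1

1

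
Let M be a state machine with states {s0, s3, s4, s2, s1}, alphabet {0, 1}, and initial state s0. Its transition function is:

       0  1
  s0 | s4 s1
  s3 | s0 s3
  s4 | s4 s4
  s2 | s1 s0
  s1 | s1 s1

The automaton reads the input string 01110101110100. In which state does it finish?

start at s0
read '0': s0 → s4
read '1': s4 → s4
read '1': s4 → s4
read '1': s4 → s4
read '0': s4 → s4
read '1': s4 → s4
read '0': s4 → s4
read '1': s4 → s4
read '1': s4 → s4
read '1': s4 → s4
read '0': s4 → s4
read '1': s4 → s4
read '0': s4 → s4
read '0': s4 → s4

s4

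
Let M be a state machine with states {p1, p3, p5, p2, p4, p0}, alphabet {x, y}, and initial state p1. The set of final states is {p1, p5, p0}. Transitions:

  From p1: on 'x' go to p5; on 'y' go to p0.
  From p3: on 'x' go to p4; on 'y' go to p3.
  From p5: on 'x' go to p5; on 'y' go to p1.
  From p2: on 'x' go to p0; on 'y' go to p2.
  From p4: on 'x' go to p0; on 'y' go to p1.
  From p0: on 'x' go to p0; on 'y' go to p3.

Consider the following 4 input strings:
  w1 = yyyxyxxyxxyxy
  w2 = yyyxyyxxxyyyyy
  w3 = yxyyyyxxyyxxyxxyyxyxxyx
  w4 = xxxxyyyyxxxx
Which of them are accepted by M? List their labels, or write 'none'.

w1, w3, w4

w1: Trace: p1 -y-> p0 -y-> p3 -y-> p3 -x-> p4 -y-> p1 -x-> p5 -x-> p5 -y-> p1 -x-> p5 -x-> p5 -y-> p1 -x-> p5 -y-> p1  → end p1, accepted
w2: Trace: p1 -y-> p0 -y-> p3 -y-> p3 -x-> p4 -y-> p1 -y-> p0 -x-> p0 -x-> p0 -x-> p0 -y-> p3 -y-> p3 -y-> p3 -y-> p3 -y-> p3  → end p3, rejected
w3: Trace: p1 -y-> p0 -x-> p0 -y-> p3 -y-> p3 -y-> p3 -y-> p3 -x-> p4 -x-> p0 -y-> p3 -y-> p3 -x-> p4 -x-> p0 -y-> p3 -x-> p4 -x-> p0 -y-> p3 -y-> p3 -x-> p4 -y-> p1 -x-> p5 -x-> p5 -y-> p1 -x-> p5  → end p5, accepted
w4: Trace: p1 -x-> p5 -x-> p5 -x-> p5 -x-> p5 -y-> p1 -y-> p0 -y-> p3 -y-> p3 -x-> p4 -x-> p0 -x-> p0 -x-> p0  → end p0, accepted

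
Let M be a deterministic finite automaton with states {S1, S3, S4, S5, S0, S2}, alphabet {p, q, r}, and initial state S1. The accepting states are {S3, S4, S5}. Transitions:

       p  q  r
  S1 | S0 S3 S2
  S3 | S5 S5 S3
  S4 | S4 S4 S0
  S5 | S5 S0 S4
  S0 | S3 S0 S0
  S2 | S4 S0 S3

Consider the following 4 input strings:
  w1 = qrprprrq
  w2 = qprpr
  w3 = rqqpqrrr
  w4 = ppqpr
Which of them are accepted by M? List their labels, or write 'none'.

w1: S1 → S3 → S3 → S5 → S4 → S4 → S0 → S0 → S0  → end S0, rejected
w2: S1 → S3 → S5 → S4 → S4 → S0  → end S0, rejected
w3: S1 → S2 → S0 → S0 → S3 → S5 → S4 → S0 → S0  → end S0, rejected
w4: S1 → S0 → S3 → S5 → S5 → S4  → end S4, accepted

w4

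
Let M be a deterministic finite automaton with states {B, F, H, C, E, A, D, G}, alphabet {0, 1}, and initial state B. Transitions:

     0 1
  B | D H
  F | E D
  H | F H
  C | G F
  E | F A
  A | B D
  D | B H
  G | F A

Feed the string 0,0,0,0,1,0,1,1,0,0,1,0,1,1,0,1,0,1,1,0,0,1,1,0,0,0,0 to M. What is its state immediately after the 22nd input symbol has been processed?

A

start at B
read '0': B → D
read '0': D → B
read '0': B → D
read '0': D → B
read '1': B → H
read '0': H → F
read '1': F → D
read '1': D → H
read '0': H → F
read '0': F → E
read '1': E → A
read '0': A → B
read '1': B → H
read '1': H → H
read '0': H → F
read '1': F → D
read '0': D → B
read '1': B → H
read '1': H → H
read '0': H → F
read '0': F → E
read '1': E → A
After 22 symbols: A.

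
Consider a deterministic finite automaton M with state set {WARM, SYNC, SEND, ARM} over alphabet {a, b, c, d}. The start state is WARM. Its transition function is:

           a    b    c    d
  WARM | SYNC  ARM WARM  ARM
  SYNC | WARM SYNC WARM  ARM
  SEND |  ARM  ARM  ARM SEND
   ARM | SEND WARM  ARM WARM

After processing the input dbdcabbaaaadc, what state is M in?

start at WARM
read 'd': WARM → ARM
read 'b': ARM → WARM
read 'd': WARM → ARM
read 'c': ARM → ARM
read 'a': ARM → SEND
read 'b': SEND → ARM
read 'b': ARM → WARM
read 'a': WARM → SYNC
read 'a': SYNC → WARM
read 'a': WARM → SYNC
read 'a': SYNC → WARM
read 'd': WARM → ARM
read 'c': ARM → ARM

ARM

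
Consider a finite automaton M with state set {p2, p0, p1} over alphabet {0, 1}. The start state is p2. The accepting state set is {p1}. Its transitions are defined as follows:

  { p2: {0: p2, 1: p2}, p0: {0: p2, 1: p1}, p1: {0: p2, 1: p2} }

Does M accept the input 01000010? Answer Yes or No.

No

Trace: p2 -0-> p2 -1-> p2 -0-> p2 -0-> p2 -0-> p2 -0-> p2 -1-> p2 -0-> p2
End state p2 is not accepting.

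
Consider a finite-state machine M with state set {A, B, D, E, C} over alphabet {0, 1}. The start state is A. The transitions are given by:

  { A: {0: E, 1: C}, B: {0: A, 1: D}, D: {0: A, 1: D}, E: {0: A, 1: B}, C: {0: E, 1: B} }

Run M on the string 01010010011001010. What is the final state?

E

Trace: A -0-> E -1-> B -0-> A -1-> C -0-> E -0-> A -1-> C -0-> E -0-> A -1-> C -1-> B -0-> A -0-> E -1-> B -0-> A -1-> C -0-> E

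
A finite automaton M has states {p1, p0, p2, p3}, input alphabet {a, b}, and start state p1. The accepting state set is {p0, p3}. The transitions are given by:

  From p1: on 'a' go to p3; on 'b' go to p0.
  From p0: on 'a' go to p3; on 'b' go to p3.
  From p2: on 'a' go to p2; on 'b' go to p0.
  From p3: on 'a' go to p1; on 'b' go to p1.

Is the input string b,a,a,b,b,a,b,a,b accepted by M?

No

Trace: p1 -b-> p0 -a-> p3 -a-> p1 -b-> p0 -b-> p3 -a-> p1 -b-> p0 -a-> p3 -b-> p1
End state p1 is not accepting.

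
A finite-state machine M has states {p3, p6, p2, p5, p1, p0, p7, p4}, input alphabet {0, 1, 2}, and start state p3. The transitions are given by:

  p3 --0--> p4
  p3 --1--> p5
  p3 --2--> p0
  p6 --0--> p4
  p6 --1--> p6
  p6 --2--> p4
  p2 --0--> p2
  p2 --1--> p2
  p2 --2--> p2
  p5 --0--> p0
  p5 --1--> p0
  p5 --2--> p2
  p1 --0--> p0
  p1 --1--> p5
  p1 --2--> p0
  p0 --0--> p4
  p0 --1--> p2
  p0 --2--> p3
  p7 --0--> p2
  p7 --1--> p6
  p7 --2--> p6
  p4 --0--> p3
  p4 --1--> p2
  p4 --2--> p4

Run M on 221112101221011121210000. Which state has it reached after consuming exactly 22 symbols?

p2

start at p3
read '2': p3 → p0
read '2': p0 → p3
read '1': p3 → p5
read '1': p5 → p0
read '1': p0 → p2
read '2': p2 → p2
read '1': p2 → p2
read '0': p2 → p2
read '1': p2 → p2
read '2': p2 → p2
read '2': p2 → p2
read '1': p2 → p2
read '0': p2 → p2
read '1': p2 → p2
read '1': p2 → p2
read '1': p2 → p2
read '2': p2 → p2
read '1': p2 → p2
read '2': p2 → p2
read '1': p2 → p2
read '0': p2 → p2
read '0': p2 → p2
After 22 symbols: p2.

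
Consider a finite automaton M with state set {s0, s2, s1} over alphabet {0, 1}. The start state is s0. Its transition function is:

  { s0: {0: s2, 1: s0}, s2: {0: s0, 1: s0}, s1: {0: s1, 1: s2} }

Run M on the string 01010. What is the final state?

s2

Trace: s0 -0-> s2 -1-> s0 -0-> s2 -1-> s0 -0-> s2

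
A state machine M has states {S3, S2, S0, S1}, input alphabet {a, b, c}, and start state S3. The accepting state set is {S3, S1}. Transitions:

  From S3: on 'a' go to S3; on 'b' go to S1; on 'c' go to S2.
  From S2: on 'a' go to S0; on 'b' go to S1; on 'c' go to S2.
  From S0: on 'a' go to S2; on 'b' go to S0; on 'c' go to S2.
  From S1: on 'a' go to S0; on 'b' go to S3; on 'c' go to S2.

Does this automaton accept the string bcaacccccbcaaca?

No

start at S3
read 'b': S3 → S1
read 'c': S1 → S2
read 'a': S2 → S0
read 'a': S0 → S2
read 'c': S2 → S2
read 'c': S2 → S2
read 'c': S2 → S2
read 'c': S2 → S2
read 'c': S2 → S2
read 'b': S2 → S1
read 'c': S1 → S2
read 'a': S2 → S0
read 'a': S0 → S2
read 'c': S2 → S2
read 'a': S2 → S0
End state S0 is not accepting.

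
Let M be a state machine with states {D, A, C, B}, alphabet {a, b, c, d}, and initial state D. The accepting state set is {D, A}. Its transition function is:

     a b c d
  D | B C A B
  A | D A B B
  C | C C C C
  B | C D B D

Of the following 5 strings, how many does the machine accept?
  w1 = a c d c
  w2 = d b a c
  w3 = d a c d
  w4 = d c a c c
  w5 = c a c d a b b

w1:
  start at D
  read 'a': D → B
  read 'c': B → B
  read 'd': B → D
  read 'c': D → A
  end A, accepted
w2:
  start at D
  read 'd': D → B
  read 'b': B → D
  read 'a': D → B
  read 'c': B → B
  end B, rejected
w3:
  start at D
  read 'd': D → B
  read 'a': B → C
  read 'c': C → C
  read 'd': C → C
  end C, rejected
w4:
  start at D
  read 'd': D → B
  read 'c': B → B
  read 'a': B → C
  read 'c': C → C
  read 'c': C → C
  end C, rejected
w5:
  start at D
  read 'c': D → A
  read 'a': A → D
  read 'c': D → A
  read 'd': A → B
  read 'a': B → C
  read 'b': C → C
  read 'b': C → C
  end C, rejected

1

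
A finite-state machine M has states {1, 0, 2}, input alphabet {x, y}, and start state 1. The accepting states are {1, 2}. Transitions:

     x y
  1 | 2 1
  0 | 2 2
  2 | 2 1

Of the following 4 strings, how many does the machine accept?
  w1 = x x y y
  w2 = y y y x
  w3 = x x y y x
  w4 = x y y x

4

w1: Trace: 1 -x-> 2 -x-> 2 -y-> 1 -y-> 1  → end 1, accepted
w2: Trace: 1 -y-> 1 -y-> 1 -y-> 1 -x-> 2  → end 2, accepted
w3: Trace: 1 -x-> 2 -x-> 2 -y-> 1 -y-> 1 -x-> 2  → end 2, accepted
w4: Trace: 1 -x-> 2 -y-> 1 -y-> 1 -x-> 2  → end 2, accepted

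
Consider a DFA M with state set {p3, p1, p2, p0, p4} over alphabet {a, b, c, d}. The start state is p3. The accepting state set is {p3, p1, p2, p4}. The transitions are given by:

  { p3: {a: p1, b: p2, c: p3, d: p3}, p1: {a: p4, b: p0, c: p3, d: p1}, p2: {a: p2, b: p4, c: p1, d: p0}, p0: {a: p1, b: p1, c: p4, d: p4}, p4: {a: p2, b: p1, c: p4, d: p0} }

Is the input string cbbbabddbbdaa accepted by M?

start at p3
read 'c': p3 → p3
read 'b': p3 → p2
read 'b': p2 → p4
read 'b': p4 → p1
read 'a': p1 → p4
read 'b': p4 → p1
read 'd': p1 → p1
read 'd': p1 → p1
read 'b': p1 → p0
read 'b': p0 → p1
read 'd': p1 → p1
read 'a': p1 → p4
read 'a': p4 → p2
End state p2 is accepting.

Yes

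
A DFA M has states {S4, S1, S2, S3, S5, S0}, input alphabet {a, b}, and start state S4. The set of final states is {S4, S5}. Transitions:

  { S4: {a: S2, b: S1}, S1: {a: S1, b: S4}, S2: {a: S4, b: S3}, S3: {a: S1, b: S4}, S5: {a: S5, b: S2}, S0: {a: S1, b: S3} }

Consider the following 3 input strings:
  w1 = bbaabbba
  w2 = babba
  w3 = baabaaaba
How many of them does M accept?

0

w1: S4 → S1 → S4 → S2 → S4 → S1 → S4 → S1 → S1  → end S1, rejected
w2: S4 → S1 → S1 → S4 → S1 → S1  → end S1, rejected
w3: S4 → S1 → S1 → S1 → S4 → S2 → S4 → S2 → S3 → S1  → end S1, rejected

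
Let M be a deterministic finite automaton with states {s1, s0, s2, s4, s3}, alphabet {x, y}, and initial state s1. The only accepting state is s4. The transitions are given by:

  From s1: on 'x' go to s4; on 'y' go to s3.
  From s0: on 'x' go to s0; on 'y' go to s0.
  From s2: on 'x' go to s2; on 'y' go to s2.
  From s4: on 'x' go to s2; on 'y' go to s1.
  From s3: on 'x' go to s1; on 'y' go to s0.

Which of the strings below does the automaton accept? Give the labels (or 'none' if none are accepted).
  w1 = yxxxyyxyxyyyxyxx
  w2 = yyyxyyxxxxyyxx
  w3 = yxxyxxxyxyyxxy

w1: s1 → s3 → s1 → s4 → s2 → s2 → s2 → s2 → s2 → s2 → s2 → s2 → s2 → s2 → s2 → s2 → s2  → end s2, rejected
w2: s1 → s3 → s0 → s0 → s0 → s0 → s0 → s0 → s0 → s0 → s0 → s0 → s0 → s0 → s0  → end s0, rejected
w3: s1 → s3 → s1 → s4 → s1 → s4 → s2 → s2 → s2 → s2 → s2 → s2 → s2 → s2 → s2  → end s2, rejected

none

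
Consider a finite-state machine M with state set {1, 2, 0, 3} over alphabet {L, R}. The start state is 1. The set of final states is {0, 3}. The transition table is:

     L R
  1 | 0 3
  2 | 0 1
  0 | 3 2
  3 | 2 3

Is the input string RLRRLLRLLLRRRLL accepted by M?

Yes

1 → 3 → 2 → 1 → 3 → 2 → 0 → 2 → 0 → 3 → 2 → 1 → 3 → 3 → 2 → 0
End state 0 is accepting.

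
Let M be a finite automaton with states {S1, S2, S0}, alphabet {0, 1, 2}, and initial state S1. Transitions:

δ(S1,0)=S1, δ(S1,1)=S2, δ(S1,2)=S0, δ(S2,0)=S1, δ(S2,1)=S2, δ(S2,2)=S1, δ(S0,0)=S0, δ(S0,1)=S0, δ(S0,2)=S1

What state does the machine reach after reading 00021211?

S2

S1 → S1 → S1 → S1 → S0 → S0 → S1 → S2 → S2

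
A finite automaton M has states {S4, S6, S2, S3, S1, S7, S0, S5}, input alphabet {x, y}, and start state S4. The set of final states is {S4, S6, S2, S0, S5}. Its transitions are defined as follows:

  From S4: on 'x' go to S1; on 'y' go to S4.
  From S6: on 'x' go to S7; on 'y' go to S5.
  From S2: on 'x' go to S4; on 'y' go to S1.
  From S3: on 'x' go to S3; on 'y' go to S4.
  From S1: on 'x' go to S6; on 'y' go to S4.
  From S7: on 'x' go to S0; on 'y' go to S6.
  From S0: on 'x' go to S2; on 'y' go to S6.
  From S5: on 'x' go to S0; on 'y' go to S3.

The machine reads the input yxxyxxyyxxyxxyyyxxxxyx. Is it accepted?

No

start at S4
read 'y': S4 → S4
read 'x': S4 → S1
read 'x': S1 → S6
read 'y': S6 → S5
read 'x': S5 → S0
read 'x': S0 → S2
read 'y': S2 → S1
read 'y': S1 → S4
read 'x': S4 → S1
read 'x': S1 → S6
read 'y': S6 → S5
read 'x': S5 → S0
read 'x': S0 → S2
read 'y': S2 → S1
read 'y': S1 → S4
read 'y': S4 → S4
read 'x': S4 → S1
read 'x': S1 → S6
read 'x': S6 → S7
read 'x': S7 → S0
read 'y': S0 → S6
read 'x': S6 → S7
End state S7 is not accepting.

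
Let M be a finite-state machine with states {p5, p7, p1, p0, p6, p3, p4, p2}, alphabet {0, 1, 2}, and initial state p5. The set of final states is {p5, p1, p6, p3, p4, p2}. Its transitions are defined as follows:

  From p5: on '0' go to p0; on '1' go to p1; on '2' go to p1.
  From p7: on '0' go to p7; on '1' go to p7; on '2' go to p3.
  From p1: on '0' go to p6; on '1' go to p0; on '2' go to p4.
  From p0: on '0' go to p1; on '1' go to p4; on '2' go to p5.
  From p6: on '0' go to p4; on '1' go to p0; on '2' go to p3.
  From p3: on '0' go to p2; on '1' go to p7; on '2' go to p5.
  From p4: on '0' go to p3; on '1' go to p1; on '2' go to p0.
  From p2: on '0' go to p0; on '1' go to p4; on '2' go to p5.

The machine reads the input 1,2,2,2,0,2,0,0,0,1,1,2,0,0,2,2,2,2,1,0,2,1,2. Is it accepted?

Trace: p5 -1-> p1 -2-> p4 -2-> p0 -2-> p5 -0-> p0 -2-> p5 -0-> p0 -0-> p1 -0-> p6 -1-> p0 -1-> p4 -2-> p0 -0-> p1 -0-> p6 -2-> p3 -2-> p5 -2-> p1 -2-> p4 -1-> p1 -0-> p6 -2-> p3 -1-> p7 -2-> p3
End state p3 is accepting.

Yes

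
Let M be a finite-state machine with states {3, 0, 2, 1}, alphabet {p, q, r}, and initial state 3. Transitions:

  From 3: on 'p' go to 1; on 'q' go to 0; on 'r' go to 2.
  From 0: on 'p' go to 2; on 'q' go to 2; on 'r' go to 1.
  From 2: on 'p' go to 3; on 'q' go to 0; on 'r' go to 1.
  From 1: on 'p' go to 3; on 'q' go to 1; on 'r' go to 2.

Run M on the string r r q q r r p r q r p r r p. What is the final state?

3

3 → 2 → 1 → 1 → 1 → 2 → 1 → 3 → 2 → 0 → 1 → 3 → 2 → 1 → 3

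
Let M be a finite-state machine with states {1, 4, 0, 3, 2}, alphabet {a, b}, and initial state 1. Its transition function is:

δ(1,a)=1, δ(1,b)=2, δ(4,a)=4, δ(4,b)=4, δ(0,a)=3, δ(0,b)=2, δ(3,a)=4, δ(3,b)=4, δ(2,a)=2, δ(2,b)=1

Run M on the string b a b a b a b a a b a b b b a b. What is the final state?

2

start at 1
read 'b': 1 → 2
read 'a': 2 → 2
read 'b': 2 → 1
read 'a': 1 → 1
read 'b': 1 → 2
read 'a': 2 → 2
read 'b': 2 → 1
read 'a': 1 → 1
read 'a': 1 → 1
read 'b': 1 → 2
read 'a': 2 → 2
read 'b': 2 → 1
read 'b': 1 → 2
read 'b': 2 → 1
read 'a': 1 → 1
read 'b': 1 → 2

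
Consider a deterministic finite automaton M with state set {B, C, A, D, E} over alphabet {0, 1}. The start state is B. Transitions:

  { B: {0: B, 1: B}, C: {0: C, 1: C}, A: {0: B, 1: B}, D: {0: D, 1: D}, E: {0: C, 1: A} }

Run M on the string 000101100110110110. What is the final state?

B

B → B → B → B → B → B → B → B → B → B → B → B → B → B → B → B → B → B → B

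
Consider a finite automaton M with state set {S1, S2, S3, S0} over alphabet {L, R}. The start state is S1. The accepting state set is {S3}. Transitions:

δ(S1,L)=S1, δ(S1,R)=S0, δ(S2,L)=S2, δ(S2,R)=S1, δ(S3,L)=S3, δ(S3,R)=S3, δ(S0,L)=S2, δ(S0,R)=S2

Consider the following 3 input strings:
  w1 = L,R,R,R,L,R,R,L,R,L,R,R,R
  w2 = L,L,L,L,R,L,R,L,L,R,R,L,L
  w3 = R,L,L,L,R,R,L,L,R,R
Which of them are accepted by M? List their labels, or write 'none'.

none

w1:
  start at S1
  read 'L': S1 → S1
  read 'R': S1 → S0
  read 'R': S0 → S2
  read 'R': S2 → S1
  read 'L': S1 → S1
  read 'R': S1 → S0
  read 'R': S0 → S2
  read 'L': S2 → S2
  read 'R': S2 → S1
  read 'L': S1 → S1
  read 'R': S1 → S0
  read 'R': S0 → S2
  read 'R': S2 → S1
  end S1, rejected
w2:
  start at S1
  read 'L': S1 → S1
  read 'L': S1 → S1
  read 'L': S1 → S1
  read 'L': S1 → S1
  read 'R': S1 → S0
  read 'L': S0 → S2
  read 'R': S2 → S1
  read 'L': S1 → S1
  read 'L': S1 → S1
  read 'R': S1 → S0
  read 'R': S0 → S2
  read 'L': S2 → S2
  read 'L': S2 → S2
  end S2, rejected
w3:
  start at S1
  read 'R': S1 → S0
  read 'L': S0 → S2
  read 'L': S2 → S2
  read 'L': S2 → S2
  read 'R': S2 → S1
  read 'R': S1 → S0
  read 'L': S0 → S2
  read 'L': S2 → S2
  read 'R': S2 → S1
  read 'R': S1 → S0
  end S0, rejected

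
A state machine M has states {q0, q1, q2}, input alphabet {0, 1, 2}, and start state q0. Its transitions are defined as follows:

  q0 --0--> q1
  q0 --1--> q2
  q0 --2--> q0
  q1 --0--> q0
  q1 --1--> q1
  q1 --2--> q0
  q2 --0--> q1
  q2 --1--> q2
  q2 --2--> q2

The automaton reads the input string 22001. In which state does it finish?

Trace: q0 -2-> q0 -2-> q0 -0-> q1 -0-> q0 -1-> q2

q2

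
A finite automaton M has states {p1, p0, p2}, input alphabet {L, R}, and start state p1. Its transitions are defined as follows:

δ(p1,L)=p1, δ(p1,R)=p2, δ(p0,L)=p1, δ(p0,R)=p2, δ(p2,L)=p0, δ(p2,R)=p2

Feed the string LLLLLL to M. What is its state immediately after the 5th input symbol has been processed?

p1

p1 → p1 → p1 → p1 → p1 → p1
After 5 symbols: p1.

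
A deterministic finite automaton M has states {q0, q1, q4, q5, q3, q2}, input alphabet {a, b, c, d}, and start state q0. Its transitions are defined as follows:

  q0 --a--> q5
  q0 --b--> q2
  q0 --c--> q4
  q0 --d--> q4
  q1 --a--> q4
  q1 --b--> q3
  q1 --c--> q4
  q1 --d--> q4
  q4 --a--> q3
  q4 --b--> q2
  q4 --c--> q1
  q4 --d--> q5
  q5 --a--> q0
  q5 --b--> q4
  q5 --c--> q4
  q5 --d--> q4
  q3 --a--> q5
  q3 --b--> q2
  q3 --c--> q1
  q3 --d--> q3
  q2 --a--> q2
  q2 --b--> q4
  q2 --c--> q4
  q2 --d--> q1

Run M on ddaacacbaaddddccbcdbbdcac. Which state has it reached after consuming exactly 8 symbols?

Trace: q0 -d-> q4 -d-> q5 -a-> q0 -a-> q5 -c-> q4 -a-> q3 -c-> q1 -b-> q3
After 8 symbols: q3.

q3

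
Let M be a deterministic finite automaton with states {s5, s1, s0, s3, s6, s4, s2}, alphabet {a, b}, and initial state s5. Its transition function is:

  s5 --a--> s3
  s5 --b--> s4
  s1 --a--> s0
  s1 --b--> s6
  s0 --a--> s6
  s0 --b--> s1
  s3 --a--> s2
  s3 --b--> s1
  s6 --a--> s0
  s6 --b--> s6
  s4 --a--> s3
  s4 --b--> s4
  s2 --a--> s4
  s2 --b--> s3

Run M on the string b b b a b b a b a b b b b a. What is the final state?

s5 → s4 → s4 → s4 → s3 → s1 → s6 → s0 → s1 → s0 → s1 → s6 → s6 → s6 → s0

s0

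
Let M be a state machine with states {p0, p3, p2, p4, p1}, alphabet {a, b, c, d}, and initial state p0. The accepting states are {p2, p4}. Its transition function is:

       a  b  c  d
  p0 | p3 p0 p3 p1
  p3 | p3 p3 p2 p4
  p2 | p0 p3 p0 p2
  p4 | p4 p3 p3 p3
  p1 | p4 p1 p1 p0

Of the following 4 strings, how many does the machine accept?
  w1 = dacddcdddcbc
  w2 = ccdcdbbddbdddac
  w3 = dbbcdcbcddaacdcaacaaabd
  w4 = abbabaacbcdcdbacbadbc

3

w1: p0 → p1 → p4 → p3 → p4 → p3 → p2 → p2 → p2 → p2 → p0 → p0 → p3  → end p3, rejected
w2: p0 → p3 → p2 → p2 → p0 → p1 → p1 → p1 → p0 → p1 → p1 → p0 → p1 → p0 → p3 → p2  → end p2, accepted
w3: p0 → p1 → p1 → p1 → p1 → p0 → p3 → p3 → p2 → p2 → p2 → p0 → p3 → p2 → p2 → p0 → p3 → p3 → p2 → p0 → p3 → p3 → p3 → p4  → end p4, accepted
w4: p0 → p3 → p3 → p3 → p3 → p3 → p3 → p3 → p2 → p3 → p2 → p2 → p0 → p1 → p1 → p4 → p3 → p3 → p3 → p4 → p3 → p2  → end p2, accepted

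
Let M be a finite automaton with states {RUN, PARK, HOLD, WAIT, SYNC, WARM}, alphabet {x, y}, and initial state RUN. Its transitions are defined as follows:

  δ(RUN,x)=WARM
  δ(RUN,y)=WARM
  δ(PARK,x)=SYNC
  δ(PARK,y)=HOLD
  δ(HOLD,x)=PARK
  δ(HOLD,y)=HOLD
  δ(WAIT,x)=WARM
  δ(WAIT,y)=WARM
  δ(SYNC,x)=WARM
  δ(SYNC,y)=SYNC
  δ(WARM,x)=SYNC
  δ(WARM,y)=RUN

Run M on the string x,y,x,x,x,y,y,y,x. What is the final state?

WARM

Trace: RUN -x-> WARM -y-> RUN -x-> WARM -x-> SYNC -x-> WARM -y-> RUN -y-> WARM -y-> RUN -x-> WARM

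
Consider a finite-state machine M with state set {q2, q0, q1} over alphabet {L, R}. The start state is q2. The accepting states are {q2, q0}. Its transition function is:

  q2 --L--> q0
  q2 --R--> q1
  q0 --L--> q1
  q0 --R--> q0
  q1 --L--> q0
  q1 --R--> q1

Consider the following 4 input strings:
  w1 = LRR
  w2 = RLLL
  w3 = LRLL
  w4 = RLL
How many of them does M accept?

w1: Trace: q2 -L-> q0 -R-> q0 -R-> q0  → end q0, accepted
w2: Trace: q2 -R-> q1 -L-> q0 -L-> q1 -L-> q0  → end q0, accepted
w3: Trace: q2 -L-> q0 -R-> q0 -L-> q1 -L-> q0  → end q0, accepted
w4: Trace: q2 -R-> q1 -L-> q0 -L-> q1  → end q1, rejected

3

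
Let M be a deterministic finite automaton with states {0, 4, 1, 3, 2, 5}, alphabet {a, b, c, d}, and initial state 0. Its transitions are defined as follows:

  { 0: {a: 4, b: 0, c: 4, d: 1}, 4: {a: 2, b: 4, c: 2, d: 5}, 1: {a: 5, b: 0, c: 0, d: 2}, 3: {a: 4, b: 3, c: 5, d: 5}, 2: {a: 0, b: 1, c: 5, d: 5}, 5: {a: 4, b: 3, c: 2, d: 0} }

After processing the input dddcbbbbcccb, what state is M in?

3

0 → 1 → 2 → 5 → 2 → 1 → 0 → 0 → 0 → 4 → 2 → 5 → 3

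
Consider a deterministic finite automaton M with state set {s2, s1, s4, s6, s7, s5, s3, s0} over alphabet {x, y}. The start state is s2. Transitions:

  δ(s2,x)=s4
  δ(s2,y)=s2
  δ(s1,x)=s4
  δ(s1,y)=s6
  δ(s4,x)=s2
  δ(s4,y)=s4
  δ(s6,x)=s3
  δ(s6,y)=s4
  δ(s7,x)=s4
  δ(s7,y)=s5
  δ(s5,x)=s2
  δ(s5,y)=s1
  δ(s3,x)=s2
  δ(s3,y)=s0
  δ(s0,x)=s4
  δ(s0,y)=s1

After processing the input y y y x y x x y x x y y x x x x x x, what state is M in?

start at s2
read 'y': s2 → s2
read 'y': s2 → s2
read 'y': s2 → s2
read 'x': s2 → s4
read 'y': s4 → s4
read 'x': s4 → s2
read 'x': s2 → s4
read 'y': s4 → s4
read 'x': s4 → s2
read 'x': s2 → s4
read 'y': s4 → s4
read 'y': s4 → s4
read 'x': s4 → s2
read 'x': s2 → s4
read 'x': s4 → s2
read 'x': s2 → s4
read 'x': s4 → s2
read 'x': s2 → s4

s4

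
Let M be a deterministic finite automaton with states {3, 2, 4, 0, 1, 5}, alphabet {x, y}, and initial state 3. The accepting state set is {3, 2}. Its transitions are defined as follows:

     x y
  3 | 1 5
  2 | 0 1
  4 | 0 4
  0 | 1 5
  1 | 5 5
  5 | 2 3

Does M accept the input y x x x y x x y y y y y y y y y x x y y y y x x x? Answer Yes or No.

Yes

3 → 5 → 2 → 0 → 1 → 5 → 2 → 0 → 5 → 3 → 5 → 3 → 5 → 3 → 5 → 3 → 5 → 2 → 0 → 5 → 3 → 5 → 3 → 1 → 5 → 2
End state 2 is accepting.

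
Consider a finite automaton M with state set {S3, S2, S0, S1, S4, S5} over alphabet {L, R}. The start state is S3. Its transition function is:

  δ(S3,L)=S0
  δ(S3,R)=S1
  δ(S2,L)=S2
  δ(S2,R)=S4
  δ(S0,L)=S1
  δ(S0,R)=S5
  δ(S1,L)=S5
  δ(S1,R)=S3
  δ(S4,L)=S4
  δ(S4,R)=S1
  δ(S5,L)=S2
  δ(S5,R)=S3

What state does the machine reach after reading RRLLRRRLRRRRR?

start at S3
read 'R': S3 → S1
read 'R': S1 → S3
read 'L': S3 → S0
read 'L': S0 → S1
read 'R': S1 → S3
read 'R': S3 → S1
read 'R': S1 → S3
read 'L': S3 → S0
read 'R': S0 → S5
read 'R': S5 → S3
read 'R': S3 → S1
read 'R': S1 → S3
read 'R': S3 → S1

S1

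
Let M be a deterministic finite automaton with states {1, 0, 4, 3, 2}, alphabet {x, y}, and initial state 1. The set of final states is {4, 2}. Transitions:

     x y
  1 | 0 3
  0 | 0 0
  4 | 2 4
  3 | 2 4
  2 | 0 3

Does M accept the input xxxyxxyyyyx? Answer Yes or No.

start at 1
read 'x': 1 → 0
read 'x': 0 → 0
read 'x': 0 → 0
read 'y': 0 → 0
read 'x': 0 → 0
read 'x': 0 → 0
read 'y': 0 → 0
read 'y': 0 → 0
read 'y': 0 → 0
read 'y': 0 → 0
read 'x': 0 → 0
End state 0 is not accepting.

No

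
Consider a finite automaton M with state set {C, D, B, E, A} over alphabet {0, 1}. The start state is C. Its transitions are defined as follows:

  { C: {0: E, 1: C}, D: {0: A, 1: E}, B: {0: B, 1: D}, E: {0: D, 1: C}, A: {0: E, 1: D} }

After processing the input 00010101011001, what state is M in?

Trace: C -0-> E -0-> D -0-> A -1-> D -0-> A -1-> D -0-> A -1-> D -0-> A -1-> D -1-> E -0-> D -0-> A -1-> D

D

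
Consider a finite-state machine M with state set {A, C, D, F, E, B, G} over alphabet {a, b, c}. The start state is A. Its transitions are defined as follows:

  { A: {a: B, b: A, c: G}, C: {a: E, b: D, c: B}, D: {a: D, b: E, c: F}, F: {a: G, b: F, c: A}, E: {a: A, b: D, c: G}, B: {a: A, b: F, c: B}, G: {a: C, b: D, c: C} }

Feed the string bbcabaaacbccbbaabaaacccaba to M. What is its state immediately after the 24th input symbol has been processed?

Trace: A -b-> A -b-> A -c-> G -a-> C -b-> D -a-> D -a-> D -a-> D -c-> F -b-> F -c-> A -c-> G -b-> D -b-> E -a-> A -a-> B -b-> F -a-> G -a-> C -a-> E -c-> G -c-> C -c-> B -a-> A
After 24 symbols: A.

A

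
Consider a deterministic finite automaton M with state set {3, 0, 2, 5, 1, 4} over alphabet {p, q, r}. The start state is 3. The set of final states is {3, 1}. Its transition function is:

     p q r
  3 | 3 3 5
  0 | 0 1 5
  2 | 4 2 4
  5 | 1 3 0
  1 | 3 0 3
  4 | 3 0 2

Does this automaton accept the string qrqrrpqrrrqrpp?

3 → 3 → 5 → 3 → 5 → 0 → 0 → 1 → 3 → 5 → 0 → 1 → 3 → 3 → 3
End state 3 is accepting.

Yes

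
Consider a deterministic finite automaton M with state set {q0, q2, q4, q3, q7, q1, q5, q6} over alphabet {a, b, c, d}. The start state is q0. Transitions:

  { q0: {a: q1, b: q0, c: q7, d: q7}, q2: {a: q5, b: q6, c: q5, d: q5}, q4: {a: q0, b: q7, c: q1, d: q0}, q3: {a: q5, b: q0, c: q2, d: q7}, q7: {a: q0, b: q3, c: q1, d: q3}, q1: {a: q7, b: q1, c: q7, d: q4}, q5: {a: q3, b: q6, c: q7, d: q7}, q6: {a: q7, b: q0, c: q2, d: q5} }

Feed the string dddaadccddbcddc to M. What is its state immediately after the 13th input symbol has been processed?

start at q0
read 'd': q0 → q7
read 'd': q7 → q3
read 'd': q3 → q7
read 'a': q7 → q0
read 'a': q0 → q1
read 'd': q1 → q4
read 'c': q4 → q1
read 'c': q1 → q7
read 'd': q7 → q3
read 'd': q3 → q7
read 'b': q7 → q3
read 'c': q3 → q2
read 'd': q2 → q5
After 13 symbols: q5.

q5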